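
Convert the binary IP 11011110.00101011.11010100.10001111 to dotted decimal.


11011110 = 222
00101011 = 43
11010100 = 212
10001111 = 143
IP: 222.43.212.143


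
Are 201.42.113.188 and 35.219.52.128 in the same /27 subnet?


Mask: 255.255.255.224
201.42.113.188 AND mask = 201.42.113.160
35.219.52.128 AND mask = 35.219.52.128
No, different subnets (201.42.113.160 vs 35.219.52.128)


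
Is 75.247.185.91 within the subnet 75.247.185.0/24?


Subnet network: 75.247.185.0
Test IP AND mask: 75.247.185.0
Yes, 75.247.185.91 is in 75.247.185.0/24


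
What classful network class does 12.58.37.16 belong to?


First octet: 12
Binary: 00001100
0xxxxxxx -> Class A (1-126)
Class A, default mask 255.0.0.0 (/8)


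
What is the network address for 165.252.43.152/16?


IP:   10100101.11111100.00101011.10011000
Mask: 11111111.11111111.00000000.00000000
AND operation:
Net:  10100101.11111100.00000000.00000000
Network: 165.252.0.0/16


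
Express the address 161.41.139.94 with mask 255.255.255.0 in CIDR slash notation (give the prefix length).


Binary: 11111111.11111111.11111111.00000000
Count leading 1s
Prefix: /24


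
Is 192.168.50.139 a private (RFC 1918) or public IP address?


RFC 1918 private ranges:
  10.0.0.0/8 (10.0.0.0 - 10.255.255.255)
  172.16.0.0/12 (172.16.0.0 - 172.31.255.255)
  192.168.0.0/16 (192.168.0.0 - 192.168.255.255)
Private (in 192.168.0.0/16)


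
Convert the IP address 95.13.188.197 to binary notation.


95 = 01011111
13 = 00001101
188 = 10111100
197 = 11000101
Binary: 01011111.00001101.10111100.11000101


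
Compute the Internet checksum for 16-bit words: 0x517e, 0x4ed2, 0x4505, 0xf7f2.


Sum all words (with carry folding):
+ 0x517e = 0x517e
+ 0x4ed2 = 0xa050
+ 0x4505 = 0xe555
+ 0xf7f2 = 0xdd48
One's complement: ~0xdd48
Checksum = 0x22b7


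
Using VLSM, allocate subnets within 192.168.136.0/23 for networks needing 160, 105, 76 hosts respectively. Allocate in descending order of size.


160 hosts -> /24 (254 usable): 192.168.136.0/24
105 hosts -> /25 (126 usable): 192.168.137.0/25
76 hosts -> /25 (126 usable): 192.168.137.128/25
Allocation: 192.168.136.0/24 (160 hosts, 254 usable); 192.168.137.0/25 (105 hosts, 126 usable); 192.168.137.128/25 (76 hosts, 126 usable)


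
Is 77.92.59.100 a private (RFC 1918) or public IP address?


RFC 1918 private ranges:
  10.0.0.0/8 (10.0.0.0 - 10.255.255.255)
  172.16.0.0/12 (172.16.0.0 - 172.31.255.255)
  192.168.0.0/16 (192.168.0.0 - 192.168.255.255)
Public (not in any RFC 1918 range)


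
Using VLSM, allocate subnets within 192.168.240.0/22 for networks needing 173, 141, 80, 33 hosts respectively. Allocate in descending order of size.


173 hosts -> /24 (254 usable): 192.168.240.0/24
141 hosts -> /24 (254 usable): 192.168.241.0/24
80 hosts -> /25 (126 usable): 192.168.242.0/25
33 hosts -> /26 (62 usable): 192.168.242.128/26
Allocation: 192.168.240.0/24 (173 hosts, 254 usable); 192.168.241.0/24 (141 hosts, 254 usable); 192.168.242.0/25 (80 hosts, 126 usable); 192.168.242.128/26 (33 hosts, 62 usable)


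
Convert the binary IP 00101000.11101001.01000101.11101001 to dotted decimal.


00101000 = 40
11101001 = 233
01000101 = 69
11101001 = 233
IP: 40.233.69.233


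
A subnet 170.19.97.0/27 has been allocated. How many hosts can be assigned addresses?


Host bits = 32 - 27 = 5
Total addresses = 2^5 = 32
Usable = total - 2 (network and broadcast)
Usable hosts: 30


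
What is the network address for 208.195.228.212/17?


IP:   11010000.11000011.11100100.11010100
Mask: 11111111.11111111.10000000.00000000
AND operation:
Net:  11010000.11000011.10000000.00000000
Network: 208.195.128.0/17


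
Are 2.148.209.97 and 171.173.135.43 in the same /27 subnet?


Mask: 255.255.255.224
2.148.209.97 AND mask = 2.148.209.96
171.173.135.43 AND mask = 171.173.135.32
No, different subnets (2.148.209.96 vs 171.173.135.32)


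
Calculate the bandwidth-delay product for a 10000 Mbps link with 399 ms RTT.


BDP = bandwidth * RTT
= 10000 Mbps * 399 ms
= 10000 * 1e6 * 399 / 1000 bits
= 3990000000 bits
= 498750000 bytes
= 487060.5469 KB
BDP = 3990000000 bits (498750000 bytes)


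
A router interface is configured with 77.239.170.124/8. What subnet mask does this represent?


/8 means 8 network bits, 24 host bits
Binary: 11111111000000000000000000000000
Mask: 255.0.0.0


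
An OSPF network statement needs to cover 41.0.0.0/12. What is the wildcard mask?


Subnet mask: 255.240.0.0
Wildcard = 255.255.255.255 - subnet mask
255 - 255 = 0
255 - 240 = 15
255 - 0 = 255
255 - 0 = 255
Wildcard: 0.15.255.255


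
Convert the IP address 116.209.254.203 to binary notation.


116 = 01110100
209 = 11010001
254 = 11111110
203 = 11001011
Binary: 01110100.11010001.11111110.11001011


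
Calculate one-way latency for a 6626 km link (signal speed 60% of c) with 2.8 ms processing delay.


Speed = 0.6 * 3e5 km/s = 180000 km/s
Propagation delay = 6626 / 180000 = 0.0368 s = 36.8111 ms
Processing delay = 2.8 ms
Total one-way latency = 39.6111 ms


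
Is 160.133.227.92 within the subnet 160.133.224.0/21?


Subnet network: 160.133.224.0
Test IP AND mask: 160.133.224.0
Yes, 160.133.227.92 is in 160.133.224.0/21


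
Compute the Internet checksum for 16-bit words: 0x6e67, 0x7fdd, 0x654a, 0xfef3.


Sum all words (with carry folding):
+ 0x6e67 = 0x6e67
+ 0x7fdd = 0xee44
+ 0x654a = 0x538f
+ 0xfef3 = 0x5283
One's complement: ~0x5283
Checksum = 0xad7c


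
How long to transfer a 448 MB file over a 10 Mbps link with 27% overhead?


Effective throughput = 10 * (1 - 27/100) = 7.3 Mbps
File size in Mb = 448 * 8 = 3584 Mb
Time = 3584 / 7.3
Time = 490.9589 seconds


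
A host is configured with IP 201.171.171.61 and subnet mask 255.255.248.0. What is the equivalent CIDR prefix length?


Binary: 11111111.11111111.11111000.00000000
Count leading 1s
Prefix: /21


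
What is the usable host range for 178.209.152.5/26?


Network: 178.209.152.0
Broadcast: 178.209.152.63
First usable = network + 1
Last usable = broadcast - 1
Range: 178.209.152.1 to 178.209.152.62


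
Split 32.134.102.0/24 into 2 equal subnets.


New prefix = 24 + 1 = 25
Each subnet has 128 addresses
  32.134.102.0/25
  32.134.102.128/25
Subnets: 32.134.102.0/25, 32.134.102.128/25


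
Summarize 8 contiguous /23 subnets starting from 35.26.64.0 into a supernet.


Original prefix: /23
Number of subnets: 8 = 2^3
New prefix = 23 - 3 = 20
Supernet: 35.26.64.0/20


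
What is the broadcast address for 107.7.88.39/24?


Network: 107.7.88.0/24
Host bits = 8
Set all host bits to 1:
Broadcast: 107.7.88.255


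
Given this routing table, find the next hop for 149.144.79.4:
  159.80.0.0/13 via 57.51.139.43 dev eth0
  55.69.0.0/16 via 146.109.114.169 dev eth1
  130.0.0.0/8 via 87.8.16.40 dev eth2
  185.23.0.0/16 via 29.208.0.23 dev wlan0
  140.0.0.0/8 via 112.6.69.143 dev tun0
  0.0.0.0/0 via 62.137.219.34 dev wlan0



Longest prefix match for 149.144.79.4:
  /13 159.80.0.0: no
  /16 55.69.0.0: no
  /8 130.0.0.0: no
  /16 185.23.0.0: no
  /8 140.0.0.0: no
  /0 0.0.0.0: MATCH
Selected: next-hop 62.137.219.34 via wlan0 (matched /0)


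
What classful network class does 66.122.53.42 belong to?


First octet: 66
Binary: 01000010
0xxxxxxx -> Class A (1-126)
Class A, default mask 255.0.0.0 (/8)


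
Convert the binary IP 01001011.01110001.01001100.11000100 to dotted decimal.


01001011 = 75
01110001 = 113
01001100 = 76
11000100 = 196
IP: 75.113.76.196


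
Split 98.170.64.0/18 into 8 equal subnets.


New prefix = 18 + 3 = 21
Each subnet has 2048 addresses
  98.170.64.0/21
  98.170.72.0/21
  98.170.80.0/21
  98.170.88.0/21
  98.170.96.0/21
  98.170.104.0/21
  98.170.112.0/21
  98.170.120.0/21
Subnets: 98.170.64.0/21, 98.170.72.0/21, 98.170.80.0/21, 98.170.88.0/21, 98.170.96.0/21, 98.170.104.0/21, 98.170.112.0/21, 98.170.120.0/21


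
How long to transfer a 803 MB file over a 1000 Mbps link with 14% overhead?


Effective throughput = 1000 * (1 - 14/100) = 860 Mbps
File size in Mb = 803 * 8 = 6424 Mb
Time = 6424 / 860
Time = 7.4698 seconds


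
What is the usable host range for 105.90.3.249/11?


Network: 105.64.0.0
Broadcast: 105.95.255.255
First usable = network + 1
Last usable = broadcast - 1
Range: 105.64.0.1 to 105.95.255.254


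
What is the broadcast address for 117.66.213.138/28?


Network: 117.66.213.128/28
Host bits = 4
Set all host bits to 1:
Broadcast: 117.66.213.143


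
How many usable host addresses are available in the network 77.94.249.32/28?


Host bits = 32 - 28 = 4
Total addresses = 2^4 = 16
Usable = total - 2 (network and broadcast)
Usable hosts: 14


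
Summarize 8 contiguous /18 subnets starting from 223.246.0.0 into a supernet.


Original prefix: /18
Number of subnets: 8 = 2^3
New prefix = 18 - 3 = 15
Supernet: 223.246.0.0/15


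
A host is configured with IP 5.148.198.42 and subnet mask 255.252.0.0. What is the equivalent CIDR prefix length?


Binary: 11111111.11111100.00000000.00000000
Count leading 1s
Prefix: /14


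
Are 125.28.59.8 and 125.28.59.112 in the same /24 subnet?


Mask: 255.255.255.0
125.28.59.8 AND mask = 125.28.59.0
125.28.59.112 AND mask = 125.28.59.0
Yes, same subnet (125.28.59.0)


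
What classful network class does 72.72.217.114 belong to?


First octet: 72
Binary: 01001000
0xxxxxxx -> Class A (1-126)
Class A, default mask 255.0.0.0 (/8)


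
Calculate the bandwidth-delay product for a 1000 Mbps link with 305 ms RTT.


BDP = bandwidth * RTT
= 1000 Mbps * 305 ms
= 1000 * 1e6 * 305 / 1000 bits
= 305000000 bits
= 38125000 bytes
= 37231.4453 KB
BDP = 305000000 bits (38125000 bytes)


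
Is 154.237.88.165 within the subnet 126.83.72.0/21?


Subnet network: 126.83.72.0
Test IP AND mask: 154.237.88.0
No, 154.237.88.165 is not in 126.83.72.0/21


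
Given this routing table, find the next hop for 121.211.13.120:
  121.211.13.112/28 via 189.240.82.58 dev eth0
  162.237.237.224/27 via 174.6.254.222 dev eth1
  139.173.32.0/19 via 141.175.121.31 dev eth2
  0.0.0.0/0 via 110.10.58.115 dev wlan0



Longest prefix match for 121.211.13.120:
  /28 121.211.13.112: MATCH
  /27 162.237.237.224: no
  /19 139.173.32.0: no
  /0 0.0.0.0: MATCH
Selected: next-hop 189.240.82.58 via eth0 (matched /28)


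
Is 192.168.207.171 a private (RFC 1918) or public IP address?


RFC 1918 private ranges:
  10.0.0.0/8 (10.0.0.0 - 10.255.255.255)
  172.16.0.0/12 (172.16.0.0 - 172.31.255.255)
  192.168.0.0/16 (192.168.0.0 - 192.168.255.255)
Private (in 192.168.0.0/16)


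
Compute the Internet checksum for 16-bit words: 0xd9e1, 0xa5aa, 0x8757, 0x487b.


Sum all words (with carry folding):
+ 0xd9e1 = 0xd9e1
+ 0xa5aa = 0x7f8c
+ 0x8757 = 0x06e4
+ 0x487b = 0x4f5f
One's complement: ~0x4f5f
Checksum = 0xb0a0


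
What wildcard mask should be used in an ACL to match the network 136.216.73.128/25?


Subnet mask: 255.255.255.128
Wildcard = 255.255.255.255 - subnet mask
255 - 255 = 0
255 - 255 = 0
255 - 255 = 0
255 - 128 = 127
Wildcard: 0.0.0.127


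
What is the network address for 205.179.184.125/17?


IP:   11001101.10110011.10111000.01111101
Mask: 11111111.11111111.10000000.00000000
AND operation:
Net:  11001101.10110011.10000000.00000000
Network: 205.179.128.0/17


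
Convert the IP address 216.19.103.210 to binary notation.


216 = 11011000
19 = 00010011
103 = 01100111
210 = 11010010
Binary: 11011000.00010011.01100111.11010010


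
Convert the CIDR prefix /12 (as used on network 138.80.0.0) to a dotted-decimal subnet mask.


/12 means 12 network bits, 20 host bits
Binary: 11111111111100000000000000000000
Mask: 255.240.0.0


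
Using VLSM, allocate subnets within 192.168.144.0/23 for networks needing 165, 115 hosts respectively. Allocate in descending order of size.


165 hosts -> /24 (254 usable): 192.168.144.0/24
115 hosts -> /25 (126 usable): 192.168.145.0/25
Allocation: 192.168.144.0/24 (165 hosts, 254 usable); 192.168.145.0/25 (115 hosts, 126 usable)


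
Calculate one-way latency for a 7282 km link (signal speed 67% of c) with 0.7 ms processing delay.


Speed = 0.67 * 3e5 km/s = 201000 km/s
Propagation delay = 7282 / 201000 = 0.0362 s = 36.2289 ms
Processing delay = 0.7 ms
Total one-way latency = 36.9289 ms


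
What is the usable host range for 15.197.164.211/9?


Network: 15.128.0.0
Broadcast: 15.255.255.255
First usable = network + 1
Last usable = broadcast - 1
Range: 15.128.0.1 to 15.255.255.254


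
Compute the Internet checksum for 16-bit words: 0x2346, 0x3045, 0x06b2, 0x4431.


Sum all words (with carry folding):
+ 0x2346 = 0x2346
+ 0x3045 = 0x538b
+ 0x06b2 = 0x5a3d
+ 0x4431 = 0x9e6e
One's complement: ~0x9e6e
Checksum = 0x6191


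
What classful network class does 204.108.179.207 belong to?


First octet: 204
Binary: 11001100
110xxxxx -> Class C (192-223)
Class C, default mask 255.255.255.0 (/24)


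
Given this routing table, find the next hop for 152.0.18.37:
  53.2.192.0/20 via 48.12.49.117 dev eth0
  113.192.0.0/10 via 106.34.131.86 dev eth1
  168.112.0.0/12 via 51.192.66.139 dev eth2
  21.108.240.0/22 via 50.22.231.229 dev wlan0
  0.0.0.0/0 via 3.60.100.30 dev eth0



Longest prefix match for 152.0.18.37:
  /20 53.2.192.0: no
  /10 113.192.0.0: no
  /12 168.112.0.0: no
  /22 21.108.240.0: no
  /0 0.0.0.0: MATCH
Selected: next-hop 3.60.100.30 via eth0 (matched /0)


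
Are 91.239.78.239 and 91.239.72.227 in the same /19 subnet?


Mask: 255.255.224.0
91.239.78.239 AND mask = 91.239.64.0
91.239.72.227 AND mask = 91.239.64.0
Yes, same subnet (91.239.64.0)


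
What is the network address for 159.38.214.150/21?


IP:   10011111.00100110.11010110.10010110
Mask: 11111111.11111111.11111000.00000000
AND operation:
Net:  10011111.00100110.11010000.00000000
Network: 159.38.208.0/21


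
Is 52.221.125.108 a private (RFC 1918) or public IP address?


RFC 1918 private ranges:
  10.0.0.0/8 (10.0.0.0 - 10.255.255.255)
  172.16.0.0/12 (172.16.0.0 - 172.31.255.255)
  192.168.0.0/16 (192.168.0.0 - 192.168.255.255)
Public (not in any RFC 1918 range)


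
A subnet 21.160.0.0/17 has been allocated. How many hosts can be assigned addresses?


Host bits = 32 - 17 = 15
Total addresses = 2^15 = 32768
Usable = total - 2 (network and broadcast)
Usable hosts: 32766


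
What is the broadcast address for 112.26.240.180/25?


Network: 112.26.240.128/25
Host bits = 7
Set all host bits to 1:
Broadcast: 112.26.240.255


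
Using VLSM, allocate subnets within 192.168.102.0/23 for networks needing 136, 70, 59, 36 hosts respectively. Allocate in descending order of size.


136 hosts -> /24 (254 usable): 192.168.102.0/24
70 hosts -> /25 (126 usable): 192.168.103.0/25
59 hosts -> /26 (62 usable): 192.168.103.128/26
36 hosts -> /26 (62 usable): 192.168.103.192/26
Allocation: 192.168.102.0/24 (136 hosts, 254 usable); 192.168.103.0/25 (70 hosts, 126 usable); 192.168.103.128/26 (59 hosts, 62 usable); 192.168.103.192/26 (36 hosts, 62 usable)


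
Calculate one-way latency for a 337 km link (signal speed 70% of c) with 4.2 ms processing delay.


Speed = 0.7 * 3e5 km/s = 210000 km/s
Propagation delay = 337 / 210000 = 0.0016 s = 1.6048 ms
Processing delay = 4.2 ms
Total one-way latency = 5.8048 ms


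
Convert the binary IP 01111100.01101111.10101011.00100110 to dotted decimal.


01111100 = 124
01101111 = 111
10101011 = 171
00100110 = 38
IP: 124.111.171.38


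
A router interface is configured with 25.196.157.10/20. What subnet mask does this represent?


/20 means 20 network bits, 12 host bits
Binary: 11111111111111111111000000000000
Mask: 255.255.240.0


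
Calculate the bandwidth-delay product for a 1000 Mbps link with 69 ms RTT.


BDP = bandwidth * RTT
= 1000 Mbps * 69 ms
= 1000 * 1e6 * 69 / 1000 bits
= 69000000 bits
= 8625000 bytes
= 8422.8516 KB
BDP = 69000000 bits (8625000 bytes)


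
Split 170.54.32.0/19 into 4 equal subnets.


New prefix = 19 + 2 = 21
Each subnet has 2048 addresses
  170.54.32.0/21
  170.54.40.0/21
  170.54.48.0/21
  170.54.56.0/21
Subnets: 170.54.32.0/21, 170.54.40.0/21, 170.54.48.0/21, 170.54.56.0/21


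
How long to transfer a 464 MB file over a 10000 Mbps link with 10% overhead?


Effective throughput = 10000 * (1 - 10/100) = 9000 Mbps
File size in Mb = 464 * 8 = 3712 Mb
Time = 3712 / 9000
Time = 0.4124 seconds


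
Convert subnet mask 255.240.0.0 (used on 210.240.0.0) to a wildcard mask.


Subnet mask: 255.240.0.0
Wildcard = 255.255.255.255 - subnet mask
255 - 255 = 0
255 - 240 = 15
255 - 0 = 255
255 - 0 = 255
Wildcard: 0.15.255.255


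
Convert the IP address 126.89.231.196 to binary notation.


126 = 01111110
89 = 01011001
231 = 11100111
196 = 11000100
Binary: 01111110.01011001.11100111.11000100


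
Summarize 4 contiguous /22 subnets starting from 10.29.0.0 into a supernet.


Original prefix: /22
Number of subnets: 4 = 2^2
New prefix = 22 - 2 = 20
Supernet: 10.29.0.0/20


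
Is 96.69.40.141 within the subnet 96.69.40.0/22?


Subnet network: 96.69.40.0
Test IP AND mask: 96.69.40.0
Yes, 96.69.40.141 is in 96.69.40.0/22


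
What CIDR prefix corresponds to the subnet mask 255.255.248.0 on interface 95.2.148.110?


Binary: 11111111.11111111.11111000.00000000
Count leading 1s
Prefix: /21


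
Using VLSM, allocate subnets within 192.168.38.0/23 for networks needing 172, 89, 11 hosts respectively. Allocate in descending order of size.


172 hosts -> /24 (254 usable): 192.168.38.0/24
89 hosts -> /25 (126 usable): 192.168.39.0/25
11 hosts -> /28 (14 usable): 192.168.39.128/28
Allocation: 192.168.38.0/24 (172 hosts, 254 usable); 192.168.39.0/25 (89 hosts, 126 usable); 192.168.39.128/28 (11 hosts, 14 usable)


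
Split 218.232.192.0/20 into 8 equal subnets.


New prefix = 20 + 3 = 23
Each subnet has 512 addresses
  218.232.192.0/23
  218.232.194.0/23
  218.232.196.0/23
  218.232.198.0/23
  218.232.200.0/23
  218.232.202.0/23
  218.232.204.0/23
  218.232.206.0/23
Subnets: 218.232.192.0/23, 218.232.194.0/23, 218.232.196.0/23, 218.232.198.0/23, 218.232.200.0/23, 218.232.202.0/23, 218.232.204.0/23, 218.232.206.0/23


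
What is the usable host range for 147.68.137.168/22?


Network: 147.68.136.0
Broadcast: 147.68.139.255
First usable = network + 1
Last usable = broadcast - 1
Range: 147.68.136.1 to 147.68.139.254


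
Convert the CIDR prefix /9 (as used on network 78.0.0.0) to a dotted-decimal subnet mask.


/9 means 9 network bits, 23 host bits
Binary: 11111111100000000000000000000000
Mask: 255.128.0.0


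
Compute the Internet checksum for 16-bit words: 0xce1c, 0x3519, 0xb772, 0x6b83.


Sum all words (with carry folding):
+ 0xce1c = 0xce1c
+ 0x3519 = 0x0336
+ 0xb772 = 0xbaa8
+ 0x6b83 = 0x262c
One's complement: ~0x262c
Checksum = 0xd9d3


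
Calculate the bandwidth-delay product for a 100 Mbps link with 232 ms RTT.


BDP = bandwidth * RTT
= 100 Mbps * 232 ms
= 100 * 1e6 * 232 / 1000 bits
= 23200000 bits
= 2900000 bytes
= 2832.0312 KB
BDP = 23200000 bits (2900000 bytes)


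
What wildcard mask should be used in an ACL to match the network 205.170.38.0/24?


Subnet mask: 255.255.255.0
Wildcard = 255.255.255.255 - subnet mask
255 - 255 = 0
255 - 255 = 0
255 - 255 = 0
255 - 0 = 255
Wildcard: 0.0.0.255


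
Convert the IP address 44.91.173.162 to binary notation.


44 = 00101100
91 = 01011011
173 = 10101101
162 = 10100010
Binary: 00101100.01011011.10101101.10100010


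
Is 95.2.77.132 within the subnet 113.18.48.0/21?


Subnet network: 113.18.48.0
Test IP AND mask: 95.2.72.0
No, 95.2.77.132 is not in 113.18.48.0/21


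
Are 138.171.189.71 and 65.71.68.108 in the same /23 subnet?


Mask: 255.255.254.0
138.171.189.71 AND mask = 138.171.188.0
65.71.68.108 AND mask = 65.71.68.0
No, different subnets (138.171.188.0 vs 65.71.68.0)


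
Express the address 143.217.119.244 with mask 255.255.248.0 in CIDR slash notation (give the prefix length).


Binary: 11111111.11111111.11111000.00000000
Count leading 1s
Prefix: /21


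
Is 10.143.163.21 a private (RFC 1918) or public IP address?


RFC 1918 private ranges:
  10.0.0.0/8 (10.0.0.0 - 10.255.255.255)
  172.16.0.0/12 (172.16.0.0 - 172.31.255.255)
  192.168.0.0/16 (192.168.0.0 - 192.168.255.255)
Private (in 10.0.0.0/8)


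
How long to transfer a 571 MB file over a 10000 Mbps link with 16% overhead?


Effective throughput = 10000 * (1 - 16/100) = 8400 Mbps
File size in Mb = 571 * 8 = 4568 Mb
Time = 4568 / 8400
Time = 0.5438 seconds


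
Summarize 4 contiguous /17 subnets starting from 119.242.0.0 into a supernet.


Original prefix: /17
Number of subnets: 4 = 2^2
New prefix = 17 - 2 = 15
Supernet: 119.242.0.0/15


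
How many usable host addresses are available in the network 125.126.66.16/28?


Host bits = 32 - 28 = 4
Total addresses = 2^4 = 16
Usable = total - 2 (network and broadcast)
Usable hosts: 14


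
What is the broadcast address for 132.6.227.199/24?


Network: 132.6.227.0/24
Host bits = 8
Set all host bits to 1:
Broadcast: 132.6.227.255


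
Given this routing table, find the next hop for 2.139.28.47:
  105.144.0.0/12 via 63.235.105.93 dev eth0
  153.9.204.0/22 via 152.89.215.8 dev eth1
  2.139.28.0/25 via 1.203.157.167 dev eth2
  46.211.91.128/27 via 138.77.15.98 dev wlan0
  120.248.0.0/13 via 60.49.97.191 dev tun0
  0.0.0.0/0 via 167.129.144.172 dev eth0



Longest prefix match for 2.139.28.47:
  /12 105.144.0.0: no
  /22 153.9.204.0: no
  /25 2.139.28.0: MATCH
  /27 46.211.91.128: no
  /13 120.248.0.0: no
  /0 0.0.0.0: MATCH
Selected: next-hop 1.203.157.167 via eth2 (matched /25)


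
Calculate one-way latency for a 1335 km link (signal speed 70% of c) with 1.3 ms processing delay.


Speed = 0.7 * 3e5 km/s = 210000 km/s
Propagation delay = 1335 / 210000 = 0.0064 s = 6.3571 ms
Processing delay = 1.3 ms
Total one-way latency = 7.6571 ms


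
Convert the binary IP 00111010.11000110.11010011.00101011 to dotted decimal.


00111010 = 58
11000110 = 198
11010011 = 211
00101011 = 43
IP: 58.198.211.43


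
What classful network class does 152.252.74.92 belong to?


First octet: 152
Binary: 10011000
10xxxxxx -> Class B (128-191)
Class B, default mask 255.255.0.0 (/16)


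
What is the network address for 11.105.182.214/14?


IP:   00001011.01101001.10110110.11010110
Mask: 11111111.11111100.00000000.00000000
AND operation:
Net:  00001011.01101000.00000000.00000000
Network: 11.104.0.0/14


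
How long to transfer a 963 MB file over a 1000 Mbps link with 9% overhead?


Effective throughput = 1000 * (1 - 9/100) = 910 Mbps
File size in Mb = 963 * 8 = 7704 Mb
Time = 7704 / 910
Time = 8.4659 seconds


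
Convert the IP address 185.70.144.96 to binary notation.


185 = 10111001
70 = 01000110
144 = 10010000
96 = 01100000
Binary: 10111001.01000110.10010000.01100000


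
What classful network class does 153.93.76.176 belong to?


First octet: 153
Binary: 10011001
10xxxxxx -> Class B (128-191)
Class B, default mask 255.255.0.0 (/16)


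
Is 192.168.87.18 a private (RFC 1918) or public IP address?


RFC 1918 private ranges:
  10.0.0.0/8 (10.0.0.0 - 10.255.255.255)
  172.16.0.0/12 (172.16.0.0 - 172.31.255.255)
  192.168.0.0/16 (192.168.0.0 - 192.168.255.255)
Private (in 192.168.0.0/16)


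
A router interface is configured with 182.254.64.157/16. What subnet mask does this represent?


/16 means 16 network bits, 16 host bits
Binary: 11111111111111110000000000000000
Mask: 255.255.0.0


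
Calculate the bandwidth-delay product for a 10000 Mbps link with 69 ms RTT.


BDP = bandwidth * RTT
= 10000 Mbps * 69 ms
= 10000 * 1e6 * 69 / 1000 bits
= 690000000 bits
= 86250000 bytes
= 84228.5156 KB
BDP = 690000000 bits (86250000 bytes)


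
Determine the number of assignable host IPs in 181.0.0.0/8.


Host bits = 32 - 8 = 24
Total addresses = 2^24 = 16777216
Usable = total - 2 (network and broadcast)
Usable hosts: 16777214


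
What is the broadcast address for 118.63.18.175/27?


Network: 118.63.18.160/27
Host bits = 5
Set all host bits to 1:
Broadcast: 118.63.18.191


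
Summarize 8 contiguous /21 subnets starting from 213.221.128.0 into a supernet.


Original prefix: /21
Number of subnets: 8 = 2^3
New prefix = 21 - 3 = 18
Supernet: 213.221.128.0/18


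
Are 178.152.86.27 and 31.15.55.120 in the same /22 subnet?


Mask: 255.255.252.0
178.152.86.27 AND mask = 178.152.84.0
31.15.55.120 AND mask = 31.15.52.0
No, different subnets (178.152.84.0 vs 31.15.52.0)


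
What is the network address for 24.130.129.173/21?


IP:   00011000.10000010.10000001.10101101
Mask: 11111111.11111111.11111000.00000000
AND operation:
Net:  00011000.10000010.10000000.00000000
Network: 24.130.128.0/21


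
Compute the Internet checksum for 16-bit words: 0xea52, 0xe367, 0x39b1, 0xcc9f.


Sum all words (with carry folding):
+ 0xea52 = 0xea52
+ 0xe367 = 0xcdba
+ 0x39b1 = 0x076c
+ 0xcc9f = 0xd40b
One's complement: ~0xd40b
Checksum = 0x2bf4


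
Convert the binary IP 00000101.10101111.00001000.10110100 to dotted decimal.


00000101 = 5
10101111 = 175
00001000 = 8
10110100 = 180
IP: 5.175.8.180


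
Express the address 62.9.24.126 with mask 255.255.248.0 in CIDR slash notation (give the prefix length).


Binary: 11111111.11111111.11111000.00000000
Count leading 1s
Prefix: /21


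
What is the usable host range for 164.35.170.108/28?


Network: 164.35.170.96
Broadcast: 164.35.170.111
First usable = network + 1
Last usable = broadcast - 1
Range: 164.35.170.97 to 164.35.170.110


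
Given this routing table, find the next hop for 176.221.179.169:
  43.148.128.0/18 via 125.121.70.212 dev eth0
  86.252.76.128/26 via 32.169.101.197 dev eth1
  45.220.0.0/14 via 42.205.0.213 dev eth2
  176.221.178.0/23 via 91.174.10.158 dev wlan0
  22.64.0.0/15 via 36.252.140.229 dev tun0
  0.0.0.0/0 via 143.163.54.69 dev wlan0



Longest prefix match for 176.221.179.169:
  /18 43.148.128.0: no
  /26 86.252.76.128: no
  /14 45.220.0.0: no
  /23 176.221.178.0: MATCH
  /15 22.64.0.0: no
  /0 0.0.0.0: MATCH
Selected: next-hop 91.174.10.158 via wlan0 (matched /23)


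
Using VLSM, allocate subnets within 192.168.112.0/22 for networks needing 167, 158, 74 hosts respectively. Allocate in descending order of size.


167 hosts -> /24 (254 usable): 192.168.112.0/24
158 hosts -> /24 (254 usable): 192.168.113.0/24
74 hosts -> /25 (126 usable): 192.168.114.0/25
Allocation: 192.168.112.0/24 (167 hosts, 254 usable); 192.168.113.0/24 (158 hosts, 254 usable); 192.168.114.0/25 (74 hosts, 126 usable)


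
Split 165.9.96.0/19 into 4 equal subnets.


New prefix = 19 + 2 = 21
Each subnet has 2048 addresses
  165.9.96.0/21
  165.9.104.0/21
  165.9.112.0/21
  165.9.120.0/21
Subnets: 165.9.96.0/21, 165.9.104.0/21, 165.9.112.0/21, 165.9.120.0/21


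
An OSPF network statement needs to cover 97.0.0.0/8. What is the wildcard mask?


Subnet mask: 255.0.0.0
Wildcard = 255.255.255.255 - subnet mask
255 - 255 = 0
255 - 0 = 255
255 - 0 = 255
255 - 0 = 255
Wildcard: 0.255.255.255


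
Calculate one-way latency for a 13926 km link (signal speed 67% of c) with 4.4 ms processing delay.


Speed = 0.67 * 3e5 km/s = 201000 km/s
Propagation delay = 13926 / 201000 = 0.0693 s = 69.2836 ms
Processing delay = 4.4 ms
Total one-way latency = 73.6836 ms


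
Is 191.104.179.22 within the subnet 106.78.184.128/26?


Subnet network: 106.78.184.128
Test IP AND mask: 191.104.179.0
No, 191.104.179.22 is not in 106.78.184.128/26


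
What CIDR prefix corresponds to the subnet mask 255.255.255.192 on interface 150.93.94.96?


Binary: 11111111.11111111.11111111.11000000
Count leading 1s
Prefix: /26


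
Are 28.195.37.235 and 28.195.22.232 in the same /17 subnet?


Mask: 255.255.128.0
28.195.37.235 AND mask = 28.195.0.0
28.195.22.232 AND mask = 28.195.0.0
Yes, same subnet (28.195.0.0)


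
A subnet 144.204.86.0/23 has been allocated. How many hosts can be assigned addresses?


Host bits = 32 - 23 = 9
Total addresses = 2^9 = 512
Usable = total - 2 (network and broadcast)
Usable hosts: 510


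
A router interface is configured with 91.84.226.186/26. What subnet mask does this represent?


/26 means 26 network bits, 6 host bits
Binary: 11111111111111111111111111000000
Mask: 255.255.255.192


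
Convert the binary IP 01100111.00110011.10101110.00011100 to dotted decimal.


01100111 = 103
00110011 = 51
10101110 = 174
00011100 = 28
IP: 103.51.174.28


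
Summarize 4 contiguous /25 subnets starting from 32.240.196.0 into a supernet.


Original prefix: /25
Number of subnets: 4 = 2^2
New prefix = 25 - 2 = 23
Supernet: 32.240.196.0/23


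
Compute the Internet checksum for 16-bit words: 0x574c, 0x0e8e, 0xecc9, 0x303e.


Sum all words (with carry folding):
+ 0x574c = 0x574c
+ 0x0e8e = 0x65da
+ 0xecc9 = 0x52a4
+ 0x303e = 0x82e2
One's complement: ~0x82e2
Checksum = 0x7d1d


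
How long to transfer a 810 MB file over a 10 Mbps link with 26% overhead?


Effective throughput = 10 * (1 - 26/100) = 7.4 Mbps
File size in Mb = 810 * 8 = 6480 Mb
Time = 6480 / 7.4
Time = 875.6757 seconds


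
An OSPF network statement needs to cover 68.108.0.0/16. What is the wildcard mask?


Subnet mask: 255.255.0.0
Wildcard = 255.255.255.255 - subnet mask
255 - 255 = 0
255 - 255 = 0
255 - 0 = 255
255 - 0 = 255
Wildcard: 0.0.255.255


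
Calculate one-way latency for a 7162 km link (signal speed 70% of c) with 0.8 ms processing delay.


Speed = 0.7 * 3e5 km/s = 210000 km/s
Propagation delay = 7162 / 210000 = 0.0341 s = 34.1048 ms
Processing delay = 0.8 ms
Total one-way latency = 34.9048 ms


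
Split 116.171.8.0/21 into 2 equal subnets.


New prefix = 21 + 1 = 22
Each subnet has 1024 addresses
  116.171.8.0/22
  116.171.12.0/22
Subnets: 116.171.8.0/22, 116.171.12.0/22


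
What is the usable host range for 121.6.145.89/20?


Network: 121.6.144.0
Broadcast: 121.6.159.255
First usable = network + 1
Last usable = broadcast - 1
Range: 121.6.144.1 to 121.6.159.254


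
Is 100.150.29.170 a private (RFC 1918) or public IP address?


RFC 1918 private ranges:
  10.0.0.0/8 (10.0.0.0 - 10.255.255.255)
  172.16.0.0/12 (172.16.0.0 - 172.31.255.255)
  192.168.0.0/16 (192.168.0.0 - 192.168.255.255)
Public (not in any RFC 1918 range)


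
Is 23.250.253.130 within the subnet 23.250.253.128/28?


Subnet network: 23.250.253.128
Test IP AND mask: 23.250.253.128
Yes, 23.250.253.130 is in 23.250.253.128/28


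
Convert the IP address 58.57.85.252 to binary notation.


58 = 00111010
57 = 00111001
85 = 01010101
252 = 11111100
Binary: 00111010.00111001.01010101.11111100


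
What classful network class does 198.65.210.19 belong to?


First octet: 198
Binary: 11000110
110xxxxx -> Class C (192-223)
Class C, default mask 255.255.255.0 (/24)


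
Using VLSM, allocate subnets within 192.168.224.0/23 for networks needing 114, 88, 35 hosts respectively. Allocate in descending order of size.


114 hosts -> /25 (126 usable): 192.168.224.0/25
88 hosts -> /25 (126 usable): 192.168.224.128/25
35 hosts -> /26 (62 usable): 192.168.225.0/26
Allocation: 192.168.224.0/25 (114 hosts, 126 usable); 192.168.224.128/25 (88 hosts, 126 usable); 192.168.225.0/26 (35 hosts, 62 usable)


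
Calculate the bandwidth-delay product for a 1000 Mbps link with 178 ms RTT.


BDP = bandwidth * RTT
= 1000 Mbps * 178 ms
= 1000 * 1e6 * 178 / 1000 bits
= 178000000 bits
= 22250000 bytes
= 21728.5156 KB
BDP = 178000000 bits (22250000 bytes)


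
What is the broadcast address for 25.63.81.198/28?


Network: 25.63.81.192/28
Host bits = 4
Set all host bits to 1:
Broadcast: 25.63.81.207


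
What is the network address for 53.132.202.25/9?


IP:   00110101.10000100.11001010.00011001
Mask: 11111111.10000000.00000000.00000000
AND operation:
Net:  00110101.10000000.00000000.00000000
Network: 53.128.0.0/9


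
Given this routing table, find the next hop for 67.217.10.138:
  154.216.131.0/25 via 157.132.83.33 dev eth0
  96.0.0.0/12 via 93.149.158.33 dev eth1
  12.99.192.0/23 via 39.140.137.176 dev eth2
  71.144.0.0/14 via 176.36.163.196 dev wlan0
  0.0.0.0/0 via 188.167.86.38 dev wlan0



Longest prefix match for 67.217.10.138:
  /25 154.216.131.0: no
  /12 96.0.0.0: no
  /23 12.99.192.0: no
  /14 71.144.0.0: no
  /0 0.0.0.0: MATCH
Selected: next-hop 188.167.86.38 via wlan0 (matched /0)


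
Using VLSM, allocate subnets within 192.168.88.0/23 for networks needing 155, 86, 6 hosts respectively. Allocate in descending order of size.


155 hosts -> /24 (254 usable): 192.168.88.0/24
86 hosts -> /25 (126 usable): 192.168.89.0/25
6 hosts -> /29 (6 usable): 192.168.89.128/29
Allocation: 192.168.88.0/24 (155 hosts, 254 usable); 192.168.89.0/25 (86 hosts, 126 usable); 192.168.89.128/29 (6 hosts, 6 usable)


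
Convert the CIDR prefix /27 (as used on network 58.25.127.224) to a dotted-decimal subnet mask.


/27 means 27 network bits, 5 host bits
Binary: 11111111111111111111111111100000
Mask: 255.255.255.224


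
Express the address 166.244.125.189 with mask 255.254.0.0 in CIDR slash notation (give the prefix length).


Binary: 11111111.11111110.00000000.00000000
Count leading 1s
Prefix: /15


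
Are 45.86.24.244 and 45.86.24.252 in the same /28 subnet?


Mask: 255.255.255.240
45.86.24.244 AND mask = 45.86.24.240
45.86.24.252 AND mask = 45.86.24.240
Yes, same subnet (45.86.24.240)


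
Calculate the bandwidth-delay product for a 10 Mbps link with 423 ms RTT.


BDP = bandwidth * RTT
= 10 Mbps * 423 ms
= 10 * 1e6 * 423 / 1000 bits
= 4230000 bits
= 528750 bytes
= 516.3574 KB
BDP = 4230000 bits (528750 bytes)


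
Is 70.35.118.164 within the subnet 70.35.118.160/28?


Subnet network: 70.35.118.160
Test IP AND mask: 70.35.118.160
Yes, 70.35.118.164 is in 70.35.118.160/28


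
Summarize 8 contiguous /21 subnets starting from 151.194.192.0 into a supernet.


Original prefix: /21
Number of subnets: 8 = 2^3
New prefix = 21 - 3 = 18
Supernet: 151.194.192.0/18


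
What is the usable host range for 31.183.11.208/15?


Network: 31.182.0.0
Broadcast: 31.183.255.255
First usable = network + 1
Last usable = broadcast - 1
Range: 31.182.0.1 to 31.183.255.254


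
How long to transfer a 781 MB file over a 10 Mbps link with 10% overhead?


Effective throughput = 10 * (1 - 10/100) = 9 Mbps
File size in Mb = 781 * 8 = 6248 Mb
Time = 6248 / 9
Time = 694.2222 seconds


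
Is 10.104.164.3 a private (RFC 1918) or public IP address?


RFC 1918 private ranges:
  10.0.0.0/8 (10.0.0.0 - 10.255.255.255)
  172.16.0.0/12 (172.16.0.0 - 172.31.255.255)
  192.168.0.0/16 (192.168.0.0 - 192.168.255.255)
Private (in 10.0.0.0/8)


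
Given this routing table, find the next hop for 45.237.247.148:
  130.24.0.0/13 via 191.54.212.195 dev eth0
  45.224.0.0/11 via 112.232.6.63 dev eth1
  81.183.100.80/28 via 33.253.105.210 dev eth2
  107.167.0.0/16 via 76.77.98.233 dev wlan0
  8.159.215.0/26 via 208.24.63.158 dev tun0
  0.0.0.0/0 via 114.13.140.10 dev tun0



Longest prefix match for 45.237.247.148:
  /13 130.24.0.0: no
  /11 45.224.0.0: MATCH
  /28 81.183.100.80: no
  /16 107.167.0.0: no
  /26 8.159.215.0: no
  /0 0.0.0.0: MATCH
Selected: next-hop 112.232.6.63 via eth1 (matched /11)


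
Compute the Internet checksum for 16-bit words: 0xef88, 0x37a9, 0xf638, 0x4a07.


Sum all words (with carry folding):
+ 0xef88 = 0xef88
+ 0x37a9 = 0x2732
+ 0xf638 = 0x1d6b
+ 0x4a07 = 0x6772
One's complement: ~0x6772
Checksum = 0x988d


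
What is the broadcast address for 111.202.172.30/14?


Network: 111.200.0.0/14
Host bits = 18
Set all host bits to 1:
Broadcast: 111.203.255.255


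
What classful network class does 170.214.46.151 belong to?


First octet: 170
Binary: 10101010
10xxxxxx -> Class B (128-191)
Class B, default mask 255.255.0.0 (/16)


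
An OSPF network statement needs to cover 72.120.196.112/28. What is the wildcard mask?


Subnet mask: 255.255.255.240
Wildcard = 255.255.255.255 - subnet mask
255 - 255 = 0
255 - 255 = 0
255 - 255 = 0
255 - 240 = 15
Wildcard: 0.0.0.15


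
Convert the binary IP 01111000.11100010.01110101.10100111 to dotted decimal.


01111000 = 120
11100010 = 226
01110101 = 117
10100111 = 167
IP: 120.226.117.167


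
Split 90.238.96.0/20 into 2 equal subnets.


New prefix = 20 + 1 = 21
Each subnet has 2048 addresses
  90.238.96.0/21
  90.238.104.0/21
Subnets: 90.238.96.0/21, 90.238.104.0/21


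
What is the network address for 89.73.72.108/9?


IP:   01011001.01001001.01001000.01101100
Mask: 11111111.10000000.00000000.00000000
AND operation:
Net:  01011001.00000000.00000000.00000000
Network: 89.0.0.0/9


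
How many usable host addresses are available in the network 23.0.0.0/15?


Host bits = 32 - 15 = 17
Total addresses = 2^17 = 131072
Usable = total - 2 (network and broadcast)
Usable hosts: 131070


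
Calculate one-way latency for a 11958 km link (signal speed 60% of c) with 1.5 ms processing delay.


Speed = 0.6 * 3e5 km/s = 180000 km/s
Propagation delay = 11958 / 180000 = 0.0664 s = 66.4333 ms
Processing delay = 1.5 ms
Total one-way latency = 67.9333 ms


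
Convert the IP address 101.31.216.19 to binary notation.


101 = 01100101
31 = 00011111
216 = 11011000
19 = 00010011
Binary: 01100101.00011111.11011000.00010011


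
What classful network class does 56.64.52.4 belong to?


First octet: 56
Binary: 00111000
0xxxxxxx -> Class A (1-126)
Class A, default mask 255.0.0.0 (/8)


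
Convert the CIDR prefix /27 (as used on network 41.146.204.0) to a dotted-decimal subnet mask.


/27 means 27 network bits, 5 host bits
Binary: 11111111111111111111111111100000
Mask: 255.255.255.224


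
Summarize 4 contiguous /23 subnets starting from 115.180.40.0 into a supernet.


Original prefix: /23
Number of subnets: 4 = 2^2
New prefix = 23 - 2 = 21
Supernet: 115.180.40.0/21


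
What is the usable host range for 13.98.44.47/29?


Network: 13.98.44.40
Broadcast: 13.98.44.47
First usable = network + 1
Last usable = broadcast - 1
Range: 13.98.44.41 to 13.98.44.46


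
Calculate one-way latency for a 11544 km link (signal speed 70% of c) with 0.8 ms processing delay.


Speed = 0.7 * 3e5 km/s = 210000 km/s
Propagation delay = 11544 / 210000 = 0.055 s = 54.9714 ms
Processing delay = 0.8 ms
Total one-way latency = 55.7714 ms


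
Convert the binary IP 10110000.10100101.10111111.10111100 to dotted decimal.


10110000 = 176
10100101 = 165
10111111 = 191
10111100 = 188
IP: 176.165.191.188


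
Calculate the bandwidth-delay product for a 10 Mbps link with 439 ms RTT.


BDP = bandwidth * RTT
= 10 Mbps * 439 ms
= 10 * 1e6 * 439 / 1000 bits
= 4390000 bits
= 548750 bytes
= 535.8887 KB
BDP = 4390000 bits (548750 bytes)


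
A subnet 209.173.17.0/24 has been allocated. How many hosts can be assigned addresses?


Host bits = 32 - 24 = 8
Total addresses = 2^8 = 256
Usable = total - 2 (network and broadcast)
Usable hosts: 254


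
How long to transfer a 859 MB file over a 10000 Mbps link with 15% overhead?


Effective throughput = 10000 * (1 - 15/100) = 8500 Mbps
File size in Mb = 859 * 8 = 6872 Mb
Time = 6872 / 8500
Time = 0.8085 seconds


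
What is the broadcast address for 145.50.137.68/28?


Network: 145.50.137.64/28
Host bits = 4
Set all host bits to 1:
Broadcast: 145.50.137.79


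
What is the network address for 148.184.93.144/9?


IP:   10010100.10111000.01011101.10010000
Mask: 11111111.10000000.00000000.00000000
AND operation:
Net:  10010100.10000000.00000000.00000000
Network: 148.128.0.0/9


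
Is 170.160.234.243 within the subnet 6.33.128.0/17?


Subnet network: 6.33.128.0
Test IP AND mask: 170.160.128.0
No, 170.160.234.243 is not in 6.33.128.0/17


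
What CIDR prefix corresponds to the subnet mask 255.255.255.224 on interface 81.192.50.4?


Binary: 11111111.11111111.11111111.11100000
Count leading 1s
Prefix: /27
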